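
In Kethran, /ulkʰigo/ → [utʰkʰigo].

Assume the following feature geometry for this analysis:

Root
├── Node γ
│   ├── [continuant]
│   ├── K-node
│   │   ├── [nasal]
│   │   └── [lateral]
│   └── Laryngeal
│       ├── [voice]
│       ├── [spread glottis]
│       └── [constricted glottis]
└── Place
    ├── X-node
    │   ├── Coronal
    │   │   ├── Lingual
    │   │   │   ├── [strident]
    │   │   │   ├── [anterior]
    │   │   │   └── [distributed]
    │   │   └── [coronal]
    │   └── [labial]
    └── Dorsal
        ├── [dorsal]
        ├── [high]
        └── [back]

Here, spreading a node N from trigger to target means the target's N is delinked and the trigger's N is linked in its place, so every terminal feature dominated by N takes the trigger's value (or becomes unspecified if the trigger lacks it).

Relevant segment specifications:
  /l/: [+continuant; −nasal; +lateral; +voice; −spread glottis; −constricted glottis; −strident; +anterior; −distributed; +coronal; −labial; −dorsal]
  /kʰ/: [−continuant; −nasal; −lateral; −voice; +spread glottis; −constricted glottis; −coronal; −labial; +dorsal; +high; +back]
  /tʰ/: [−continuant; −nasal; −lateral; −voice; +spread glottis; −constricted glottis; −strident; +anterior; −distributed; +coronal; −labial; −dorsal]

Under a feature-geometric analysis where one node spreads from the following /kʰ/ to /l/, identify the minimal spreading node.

Node γ

/l/ and [tʰ] differ in [voice], [spread glottis], [continuant], [lateral]; every other specified feature is identical.
Tracing each changed feature up the tree, the paths first meet at Node γ; any lower node misses at least one of them.
Delinking /l/'s Node γ and associating /kʰ/'s Node γ gives precisely the feature bundle of [tʰ].
Had Root spread, [dorsal], [coronal] would have taken /kʰ/'s values; they stay as in /l/, confirming the spreading constituent is exactly Node γ.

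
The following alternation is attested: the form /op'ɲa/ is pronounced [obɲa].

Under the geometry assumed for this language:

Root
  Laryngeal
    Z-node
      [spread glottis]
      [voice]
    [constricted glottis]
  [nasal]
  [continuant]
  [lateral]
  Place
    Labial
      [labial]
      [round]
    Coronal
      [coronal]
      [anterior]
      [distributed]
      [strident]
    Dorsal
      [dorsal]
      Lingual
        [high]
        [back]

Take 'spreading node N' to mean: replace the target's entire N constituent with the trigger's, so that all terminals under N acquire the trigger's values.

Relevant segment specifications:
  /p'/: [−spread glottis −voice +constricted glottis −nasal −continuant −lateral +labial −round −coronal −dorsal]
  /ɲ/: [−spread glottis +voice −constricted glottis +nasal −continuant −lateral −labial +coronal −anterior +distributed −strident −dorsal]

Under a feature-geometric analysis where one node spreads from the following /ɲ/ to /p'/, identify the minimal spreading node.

Comparing /p'/ with its surface form [b], the features that change are [voice], [constricted glottis].
In this geometry the lowest node dominating all of them is Laryngeal: every daughter of Laryngeal dominates only a proper subset, so no lower node suffices.
If Laryngeal spreads, every terminal under it takes /ɲ/'s value, producing [b] as observed.
[nasal], [labial] — on which /ɲ/ differs from /p'/ — are unchanged, so Root cannot have spread; the constituent is no larger than Laryngeal.

Laryngeal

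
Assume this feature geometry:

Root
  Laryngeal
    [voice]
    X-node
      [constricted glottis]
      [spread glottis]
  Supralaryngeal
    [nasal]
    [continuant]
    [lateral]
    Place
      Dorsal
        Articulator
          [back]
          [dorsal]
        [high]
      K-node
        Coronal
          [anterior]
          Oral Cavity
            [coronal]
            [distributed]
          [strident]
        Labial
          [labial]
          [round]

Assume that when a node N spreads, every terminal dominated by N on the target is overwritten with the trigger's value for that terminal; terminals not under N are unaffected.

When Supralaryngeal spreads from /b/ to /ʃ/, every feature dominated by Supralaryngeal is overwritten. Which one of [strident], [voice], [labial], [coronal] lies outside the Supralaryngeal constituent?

Under this geometry, Supralaryngeal contains [nasal], [continuant], [lateral], [back], [dorsal], [high], [anterior], [coronal], [distributed], [strident], [labial], [round].
Spreading Supralaryngeal replaces [strident], [labial], [coronal] with the trigger's values, since each sits inside the Supralaryngeal constituent.
[voice] attaches under Laryngeal, not under Supralaryngeal, so /ʃ/ retains its own value for [voice].

[voice]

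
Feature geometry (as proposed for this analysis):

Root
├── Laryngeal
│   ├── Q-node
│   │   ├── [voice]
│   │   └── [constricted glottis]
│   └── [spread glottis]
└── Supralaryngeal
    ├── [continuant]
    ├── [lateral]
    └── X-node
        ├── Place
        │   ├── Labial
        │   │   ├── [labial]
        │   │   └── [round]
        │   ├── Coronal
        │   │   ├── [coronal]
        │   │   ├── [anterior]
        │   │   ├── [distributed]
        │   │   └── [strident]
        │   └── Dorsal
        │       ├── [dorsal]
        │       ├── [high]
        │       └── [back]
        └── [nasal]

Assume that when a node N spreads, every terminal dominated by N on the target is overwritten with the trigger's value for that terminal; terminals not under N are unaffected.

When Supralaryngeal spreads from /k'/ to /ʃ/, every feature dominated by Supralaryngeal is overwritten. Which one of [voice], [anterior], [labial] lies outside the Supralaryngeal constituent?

Under this geometry, Supralaryngeal contains [continuant], [lateral], [labial], [round], [coronal], [anterior], [distributed], [strident], [dorsal], [high], [back], [nasal].
[anterior], [labial] all lie under Supralaryngeal, so they are overwritten when Supralaryngeal spreads.
[voice] attaches under Q-node, not under Supralaryngeal, so /ʃ/ retains its own value for [voice].

[voice]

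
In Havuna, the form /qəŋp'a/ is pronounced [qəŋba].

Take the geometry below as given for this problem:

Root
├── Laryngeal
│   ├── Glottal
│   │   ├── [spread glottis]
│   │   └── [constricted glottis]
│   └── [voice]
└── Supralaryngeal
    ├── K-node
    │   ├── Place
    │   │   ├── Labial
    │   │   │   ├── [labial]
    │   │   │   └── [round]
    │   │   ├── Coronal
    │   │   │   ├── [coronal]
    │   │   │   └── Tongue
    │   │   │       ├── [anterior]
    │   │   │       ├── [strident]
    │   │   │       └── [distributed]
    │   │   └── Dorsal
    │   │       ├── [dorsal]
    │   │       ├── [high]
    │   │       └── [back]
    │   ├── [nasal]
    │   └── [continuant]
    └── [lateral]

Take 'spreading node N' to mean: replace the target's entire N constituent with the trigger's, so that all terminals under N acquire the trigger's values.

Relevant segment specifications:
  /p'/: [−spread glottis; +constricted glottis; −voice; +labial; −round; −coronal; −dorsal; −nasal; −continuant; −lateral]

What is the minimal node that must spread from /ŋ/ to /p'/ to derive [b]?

Feature comparison: [voice], [constricted glottis] differ between /p'/ and [b]; the remaining terminals match.
These terminals are all dominated by Laryngeal, and no proper subconstituent of Laryngeal covers them all; Laryngeal is their lowest common ancestor.
Spreading Laryngeal from /ŋ/ overwrites each of those terminals with /ŋ/'s values, yielding exactly [b].
Had Root spread, [dorsal], [nasal] would have taken /ŋ/'s values; they stay as in /p'/, confirming the spreading constituent is exactly Laryngeal.

Laryngeal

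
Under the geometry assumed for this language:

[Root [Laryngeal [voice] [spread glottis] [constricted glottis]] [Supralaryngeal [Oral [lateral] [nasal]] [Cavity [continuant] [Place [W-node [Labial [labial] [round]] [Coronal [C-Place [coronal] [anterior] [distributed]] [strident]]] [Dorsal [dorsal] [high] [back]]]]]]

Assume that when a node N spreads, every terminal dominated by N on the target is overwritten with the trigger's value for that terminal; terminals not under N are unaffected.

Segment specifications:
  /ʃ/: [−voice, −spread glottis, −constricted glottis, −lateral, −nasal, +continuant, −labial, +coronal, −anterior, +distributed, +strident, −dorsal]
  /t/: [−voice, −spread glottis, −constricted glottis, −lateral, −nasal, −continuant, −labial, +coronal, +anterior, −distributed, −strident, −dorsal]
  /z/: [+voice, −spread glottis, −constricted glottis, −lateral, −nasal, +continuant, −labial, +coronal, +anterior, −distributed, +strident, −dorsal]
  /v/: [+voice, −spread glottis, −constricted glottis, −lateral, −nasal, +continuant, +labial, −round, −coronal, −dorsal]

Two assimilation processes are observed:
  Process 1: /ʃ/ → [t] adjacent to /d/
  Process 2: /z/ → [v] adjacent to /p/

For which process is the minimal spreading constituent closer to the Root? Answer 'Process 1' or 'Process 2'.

Process 1

Process 1: the features that change are [continuant], [anterior], [distributed], [strident]; the minimal node is Cavity (depth 2).
In Process 2, [labial], [round], [coronal], [anterior], [distributed], [strident] change, so the minimal spreading node is W-node at depth 4.
Depth 2 < depth 4; Process 1 involves the structurally higher constituent Cavity.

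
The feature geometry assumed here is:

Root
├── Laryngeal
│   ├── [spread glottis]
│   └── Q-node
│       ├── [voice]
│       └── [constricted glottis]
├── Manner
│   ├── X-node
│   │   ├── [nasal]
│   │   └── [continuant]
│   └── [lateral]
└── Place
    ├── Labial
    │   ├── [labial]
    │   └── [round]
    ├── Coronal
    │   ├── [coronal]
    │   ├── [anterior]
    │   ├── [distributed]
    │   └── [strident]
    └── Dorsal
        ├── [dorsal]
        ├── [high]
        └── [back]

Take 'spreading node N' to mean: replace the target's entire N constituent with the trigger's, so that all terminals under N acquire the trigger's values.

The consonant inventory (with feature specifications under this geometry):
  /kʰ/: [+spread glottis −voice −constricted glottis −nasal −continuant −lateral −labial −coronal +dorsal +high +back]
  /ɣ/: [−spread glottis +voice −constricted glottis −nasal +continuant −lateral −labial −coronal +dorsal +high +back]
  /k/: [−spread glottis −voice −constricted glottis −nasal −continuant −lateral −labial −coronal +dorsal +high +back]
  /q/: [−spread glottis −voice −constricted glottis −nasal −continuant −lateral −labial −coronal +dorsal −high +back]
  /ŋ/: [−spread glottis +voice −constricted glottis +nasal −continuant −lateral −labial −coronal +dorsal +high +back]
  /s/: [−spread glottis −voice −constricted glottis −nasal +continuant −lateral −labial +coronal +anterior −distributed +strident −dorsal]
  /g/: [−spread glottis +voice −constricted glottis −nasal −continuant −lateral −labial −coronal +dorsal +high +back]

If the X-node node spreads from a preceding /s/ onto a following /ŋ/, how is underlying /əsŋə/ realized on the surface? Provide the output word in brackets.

[əsɣə]

X-node immediately or transitively dominates [nasal], [continuant].
The target acquires /s/'s values for everything under X-node — [−nasal], [+continuant] — while keeping its own [spread glottis], [voice], [constricted glottis], ….
Among the inventory, only /ɣ/ has exactly this specification, giving the surface form [əsɣə].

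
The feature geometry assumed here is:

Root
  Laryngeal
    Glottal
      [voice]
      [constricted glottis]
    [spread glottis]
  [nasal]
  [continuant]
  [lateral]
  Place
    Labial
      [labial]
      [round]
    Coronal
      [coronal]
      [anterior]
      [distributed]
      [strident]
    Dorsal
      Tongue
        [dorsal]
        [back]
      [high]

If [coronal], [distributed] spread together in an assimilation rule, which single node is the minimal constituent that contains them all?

Coronal

[coronal]: Root / Place / Coronal / [coronal].
[distributed]: Root / Place / Coronal / [distributed].
The listed terminals split across distinct daughters of Coronal, so Coronal itself is the smallest node containing them all.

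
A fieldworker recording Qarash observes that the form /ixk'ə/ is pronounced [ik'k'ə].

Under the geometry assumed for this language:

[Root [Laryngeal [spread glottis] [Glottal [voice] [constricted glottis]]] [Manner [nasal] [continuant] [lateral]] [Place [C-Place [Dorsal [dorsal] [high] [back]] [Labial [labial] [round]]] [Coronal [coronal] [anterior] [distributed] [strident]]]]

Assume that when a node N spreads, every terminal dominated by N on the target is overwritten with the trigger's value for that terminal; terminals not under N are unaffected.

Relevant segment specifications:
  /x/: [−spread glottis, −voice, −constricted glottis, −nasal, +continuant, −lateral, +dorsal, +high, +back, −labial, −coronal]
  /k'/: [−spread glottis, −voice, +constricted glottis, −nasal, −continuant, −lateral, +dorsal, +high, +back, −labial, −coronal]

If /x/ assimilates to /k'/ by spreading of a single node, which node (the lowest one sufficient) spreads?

Comparing /x/ with its surface form [k'], the features that change are [constricted glottis], [continuant].
In this geometry the lowest node dominating all of them is Root: every daughter of Root dominates only a proper subset, so no lower node suffices.
If Root spreads, every terminal under it takes /k'/'s value, producing [k'] as observed.

Root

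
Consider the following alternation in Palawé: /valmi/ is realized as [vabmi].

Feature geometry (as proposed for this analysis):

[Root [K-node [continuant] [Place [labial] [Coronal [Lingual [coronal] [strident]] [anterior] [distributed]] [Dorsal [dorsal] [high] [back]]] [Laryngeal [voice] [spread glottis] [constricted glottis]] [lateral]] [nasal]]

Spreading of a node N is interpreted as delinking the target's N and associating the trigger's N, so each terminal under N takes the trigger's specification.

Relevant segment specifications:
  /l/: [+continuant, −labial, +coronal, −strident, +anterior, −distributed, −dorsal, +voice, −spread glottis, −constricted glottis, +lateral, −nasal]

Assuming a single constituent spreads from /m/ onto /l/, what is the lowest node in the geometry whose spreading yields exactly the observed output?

/l/ and [b] differ in [continuant], [lateral], [labial], [coronal], [anterior], [distributed], [strident]; every other specified feature is identical.
In this geometry the lowest node dominating all of them is K-node: every daughter of K-node dominates only a proper subset, so no lower node suffices.
Delinking /l/'s K-node and associating /m/'s K-node gives precisely the feature bundle of [b].
[nasal] — on which /m/ differs from /l/ — is unchanged, so Root cannot have spread; the constituent is no larger than K-node.

K-node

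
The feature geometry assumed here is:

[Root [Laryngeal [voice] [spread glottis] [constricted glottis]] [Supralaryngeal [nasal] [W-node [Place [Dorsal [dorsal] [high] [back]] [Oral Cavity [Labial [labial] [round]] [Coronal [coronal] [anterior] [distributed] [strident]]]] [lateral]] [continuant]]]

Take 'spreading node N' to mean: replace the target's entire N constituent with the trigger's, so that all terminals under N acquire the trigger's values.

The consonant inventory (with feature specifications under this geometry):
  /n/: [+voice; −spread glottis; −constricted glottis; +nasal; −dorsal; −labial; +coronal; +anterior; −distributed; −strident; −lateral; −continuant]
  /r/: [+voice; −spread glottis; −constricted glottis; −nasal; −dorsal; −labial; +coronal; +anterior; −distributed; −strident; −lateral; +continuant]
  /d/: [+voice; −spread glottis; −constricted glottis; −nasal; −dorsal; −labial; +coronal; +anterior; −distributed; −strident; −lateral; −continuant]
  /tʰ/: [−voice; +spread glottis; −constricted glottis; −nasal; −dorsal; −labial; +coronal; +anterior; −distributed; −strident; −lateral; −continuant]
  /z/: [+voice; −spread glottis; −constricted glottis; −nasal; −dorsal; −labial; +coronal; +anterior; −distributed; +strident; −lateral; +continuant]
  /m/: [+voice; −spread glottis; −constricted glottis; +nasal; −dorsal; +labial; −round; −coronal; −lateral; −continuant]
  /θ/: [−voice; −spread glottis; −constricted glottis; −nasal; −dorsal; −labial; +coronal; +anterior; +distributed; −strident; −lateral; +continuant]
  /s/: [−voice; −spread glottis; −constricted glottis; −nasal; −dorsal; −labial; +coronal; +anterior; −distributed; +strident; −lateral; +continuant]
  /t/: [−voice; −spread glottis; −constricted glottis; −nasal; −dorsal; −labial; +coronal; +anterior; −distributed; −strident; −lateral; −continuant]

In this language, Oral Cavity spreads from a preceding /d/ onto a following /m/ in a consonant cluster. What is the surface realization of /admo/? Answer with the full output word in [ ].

The Oral Cavity node dominates the terminals [labial], [round], [coronal], [anterior], [distributed], [strident].
The target acquires /d/'s values for everything under Oral Cavity — [−labial], [+coronal], [+anterior], [−distributed], [−strident] — while keeping its own [voice], [spread glottis], [constricted glottis], ….
This feature bundle is that of [n], so /admo/ surfaces as [adno].

[adno]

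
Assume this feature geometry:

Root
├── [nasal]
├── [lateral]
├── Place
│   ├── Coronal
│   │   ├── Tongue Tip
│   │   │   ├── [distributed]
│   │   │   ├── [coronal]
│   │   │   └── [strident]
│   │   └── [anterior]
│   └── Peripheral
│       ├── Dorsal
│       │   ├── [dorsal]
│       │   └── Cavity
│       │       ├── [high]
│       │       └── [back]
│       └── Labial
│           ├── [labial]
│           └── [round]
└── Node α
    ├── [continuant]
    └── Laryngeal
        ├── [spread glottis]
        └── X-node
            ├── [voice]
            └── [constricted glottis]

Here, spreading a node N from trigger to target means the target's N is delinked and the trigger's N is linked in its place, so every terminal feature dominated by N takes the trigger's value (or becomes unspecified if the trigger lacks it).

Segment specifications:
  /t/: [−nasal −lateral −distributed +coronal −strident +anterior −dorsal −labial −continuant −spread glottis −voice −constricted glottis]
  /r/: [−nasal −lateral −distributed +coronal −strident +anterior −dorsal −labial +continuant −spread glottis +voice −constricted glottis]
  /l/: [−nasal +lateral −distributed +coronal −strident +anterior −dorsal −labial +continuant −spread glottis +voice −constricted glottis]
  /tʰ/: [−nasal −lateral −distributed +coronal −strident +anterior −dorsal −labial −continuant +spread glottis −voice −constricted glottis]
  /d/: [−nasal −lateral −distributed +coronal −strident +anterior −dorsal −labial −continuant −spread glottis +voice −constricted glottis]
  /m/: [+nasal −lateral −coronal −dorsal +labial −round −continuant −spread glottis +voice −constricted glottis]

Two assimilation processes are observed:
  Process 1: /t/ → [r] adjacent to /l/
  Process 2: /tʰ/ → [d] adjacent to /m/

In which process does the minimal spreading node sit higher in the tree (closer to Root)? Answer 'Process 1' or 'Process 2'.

Process 1 alters [voice], [continuant]; the lowest common ancestor is Node α (depth 1 from Root).
In Process 2, [voice], [spread glottis] change, so the minimal spreading node is Laryngeal at depth 2.
Node α (depth 1) sits above Laryngeal (depth 2), making Process 1 the one with the higher spreading node.

Process 1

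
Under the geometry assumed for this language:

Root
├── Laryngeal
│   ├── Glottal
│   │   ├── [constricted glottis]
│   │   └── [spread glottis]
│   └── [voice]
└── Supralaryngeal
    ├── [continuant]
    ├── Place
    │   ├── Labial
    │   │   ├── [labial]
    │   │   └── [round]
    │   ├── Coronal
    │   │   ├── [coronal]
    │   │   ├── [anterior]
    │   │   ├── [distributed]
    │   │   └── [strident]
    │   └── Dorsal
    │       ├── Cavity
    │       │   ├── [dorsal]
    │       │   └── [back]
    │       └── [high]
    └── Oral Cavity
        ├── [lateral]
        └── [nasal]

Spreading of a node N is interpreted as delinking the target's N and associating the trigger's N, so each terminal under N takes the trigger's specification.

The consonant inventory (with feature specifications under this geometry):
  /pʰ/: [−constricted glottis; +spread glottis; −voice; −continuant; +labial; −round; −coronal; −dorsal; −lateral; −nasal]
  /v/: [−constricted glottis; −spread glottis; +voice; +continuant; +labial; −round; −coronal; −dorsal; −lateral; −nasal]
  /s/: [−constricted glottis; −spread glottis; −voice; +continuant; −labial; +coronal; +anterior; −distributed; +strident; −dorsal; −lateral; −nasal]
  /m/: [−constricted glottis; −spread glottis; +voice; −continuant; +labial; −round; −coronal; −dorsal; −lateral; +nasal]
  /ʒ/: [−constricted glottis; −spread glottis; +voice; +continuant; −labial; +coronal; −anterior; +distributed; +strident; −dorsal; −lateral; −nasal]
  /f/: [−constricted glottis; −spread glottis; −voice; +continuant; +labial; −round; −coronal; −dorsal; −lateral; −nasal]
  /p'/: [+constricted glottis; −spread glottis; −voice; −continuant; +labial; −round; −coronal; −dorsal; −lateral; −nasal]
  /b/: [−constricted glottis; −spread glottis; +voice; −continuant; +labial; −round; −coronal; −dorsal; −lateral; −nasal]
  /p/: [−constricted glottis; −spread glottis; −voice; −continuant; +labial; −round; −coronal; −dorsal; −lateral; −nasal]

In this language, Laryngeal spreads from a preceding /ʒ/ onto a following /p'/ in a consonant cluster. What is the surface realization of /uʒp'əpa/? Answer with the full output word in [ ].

Laryngeal immediately or transitively dominates [constricted glottis], [spread glottis], [voice].
Spreading Laryngeal from /ʒ/ onto /p'/ replaces those values with /ʒ/'s: [−constricted glottis], [−spread glottis], [+voice]. Features outside Laryngeal ([continuant], [labial], [round], …) stay as in /p'/.
This feature bundle is that of [b], so /uʒp'əpa/ surfaces as [uʒbəpa].

[uʒbəpa]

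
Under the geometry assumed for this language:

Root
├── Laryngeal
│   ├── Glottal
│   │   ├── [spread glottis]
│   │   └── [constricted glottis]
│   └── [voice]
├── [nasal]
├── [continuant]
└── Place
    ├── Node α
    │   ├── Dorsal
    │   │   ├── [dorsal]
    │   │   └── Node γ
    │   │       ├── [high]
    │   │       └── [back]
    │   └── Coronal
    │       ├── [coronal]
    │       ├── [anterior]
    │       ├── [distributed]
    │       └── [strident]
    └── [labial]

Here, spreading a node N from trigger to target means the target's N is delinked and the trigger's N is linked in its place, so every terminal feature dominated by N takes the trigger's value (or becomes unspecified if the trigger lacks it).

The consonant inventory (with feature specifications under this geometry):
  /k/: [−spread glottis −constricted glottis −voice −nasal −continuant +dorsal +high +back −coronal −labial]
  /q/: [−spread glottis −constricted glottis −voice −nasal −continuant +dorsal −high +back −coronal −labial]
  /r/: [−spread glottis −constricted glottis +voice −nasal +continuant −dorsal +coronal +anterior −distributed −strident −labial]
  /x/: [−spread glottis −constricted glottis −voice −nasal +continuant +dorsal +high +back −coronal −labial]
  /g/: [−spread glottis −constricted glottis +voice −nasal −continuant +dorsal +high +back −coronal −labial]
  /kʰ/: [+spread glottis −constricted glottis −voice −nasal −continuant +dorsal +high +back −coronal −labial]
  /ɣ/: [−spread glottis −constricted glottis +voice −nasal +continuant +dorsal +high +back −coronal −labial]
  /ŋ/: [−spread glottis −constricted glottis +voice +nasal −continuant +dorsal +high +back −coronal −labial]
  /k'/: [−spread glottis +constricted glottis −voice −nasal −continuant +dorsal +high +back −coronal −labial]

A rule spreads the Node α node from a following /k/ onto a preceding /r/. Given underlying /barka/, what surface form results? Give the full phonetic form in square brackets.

Terminals under Node α in this geometry: [dorsal], [high], [back], [coronal], [anterior], [distributed], [strident].
Spreading Node α from /k/ onto /r/ replaces those values with /k/'s: [+dorsal], [+high], [+back], [−coronal]. Features outside Node α ([spread glottis], [constricted glottis], [voice], …) stay as in /r/.
Among the inventory, only /ɣ/ has exactly this specification, giving the surface form [baɣka].

[baɣka]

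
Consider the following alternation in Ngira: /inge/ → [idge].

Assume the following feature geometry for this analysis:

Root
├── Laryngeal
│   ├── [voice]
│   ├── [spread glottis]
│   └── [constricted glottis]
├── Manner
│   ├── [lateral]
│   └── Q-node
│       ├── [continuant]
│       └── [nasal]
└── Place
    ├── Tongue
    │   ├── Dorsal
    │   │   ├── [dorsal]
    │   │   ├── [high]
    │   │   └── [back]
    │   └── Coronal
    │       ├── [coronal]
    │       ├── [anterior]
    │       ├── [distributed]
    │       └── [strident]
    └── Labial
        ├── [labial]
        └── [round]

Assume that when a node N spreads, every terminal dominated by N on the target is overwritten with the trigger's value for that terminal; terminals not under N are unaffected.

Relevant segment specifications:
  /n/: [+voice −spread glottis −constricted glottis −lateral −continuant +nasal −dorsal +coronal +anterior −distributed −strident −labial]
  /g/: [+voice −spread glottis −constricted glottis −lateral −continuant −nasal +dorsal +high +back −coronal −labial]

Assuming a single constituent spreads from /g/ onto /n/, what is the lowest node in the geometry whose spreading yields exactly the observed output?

[nasal]

Comparing /n/ with its surface form [d], the only feature that changes is [nasal].
Only a single terminal changes, and /g/ supplies the new value, so [nasal] itself is the minimal spreading constituent.
[coronal], [dorsal] stay as in /n/ although /g/ differs there, so no node dominating them spread; among the remaining candidates [nasal] is the lowest that derives the output.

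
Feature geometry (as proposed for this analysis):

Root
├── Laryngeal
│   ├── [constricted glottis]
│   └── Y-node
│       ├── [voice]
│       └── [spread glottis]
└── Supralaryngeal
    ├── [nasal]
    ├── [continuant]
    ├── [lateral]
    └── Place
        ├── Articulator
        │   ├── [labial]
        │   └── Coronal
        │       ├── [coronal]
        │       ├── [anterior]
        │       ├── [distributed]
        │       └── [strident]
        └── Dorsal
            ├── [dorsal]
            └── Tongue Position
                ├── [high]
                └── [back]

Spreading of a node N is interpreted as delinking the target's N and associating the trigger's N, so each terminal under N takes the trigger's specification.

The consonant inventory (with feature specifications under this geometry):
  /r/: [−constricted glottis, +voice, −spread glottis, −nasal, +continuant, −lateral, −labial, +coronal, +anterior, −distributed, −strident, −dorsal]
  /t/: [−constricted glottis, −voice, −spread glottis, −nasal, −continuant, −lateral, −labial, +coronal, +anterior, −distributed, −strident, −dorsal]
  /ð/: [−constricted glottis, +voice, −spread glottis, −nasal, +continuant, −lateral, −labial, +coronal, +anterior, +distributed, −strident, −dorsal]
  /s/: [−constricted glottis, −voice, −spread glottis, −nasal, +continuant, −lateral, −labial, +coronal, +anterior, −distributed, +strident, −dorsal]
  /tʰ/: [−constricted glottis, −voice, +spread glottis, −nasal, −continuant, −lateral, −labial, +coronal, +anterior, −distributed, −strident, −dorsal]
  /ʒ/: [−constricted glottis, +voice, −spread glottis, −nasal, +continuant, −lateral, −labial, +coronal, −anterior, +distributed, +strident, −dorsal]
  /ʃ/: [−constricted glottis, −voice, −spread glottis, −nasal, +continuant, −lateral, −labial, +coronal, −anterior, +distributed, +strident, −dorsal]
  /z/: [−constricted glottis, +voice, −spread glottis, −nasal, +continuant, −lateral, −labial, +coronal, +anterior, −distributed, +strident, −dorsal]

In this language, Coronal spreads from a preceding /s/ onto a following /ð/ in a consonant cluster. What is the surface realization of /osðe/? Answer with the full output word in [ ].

[osze]

Coronal immediately or transitively dominates [coronal], [anterior], [distributed], [strident].
After delinking /ð/'s Coronal and linking /s/'s, the affected terminals become [+coronal], [+anterior], [−distributed], [+strident]; [constricted glottis], [voice], [spread glottis], … (outside Coronal) are retained from /ð/.
Among the inventory, only /z/ has exactly this specification, giving the surface form [osze].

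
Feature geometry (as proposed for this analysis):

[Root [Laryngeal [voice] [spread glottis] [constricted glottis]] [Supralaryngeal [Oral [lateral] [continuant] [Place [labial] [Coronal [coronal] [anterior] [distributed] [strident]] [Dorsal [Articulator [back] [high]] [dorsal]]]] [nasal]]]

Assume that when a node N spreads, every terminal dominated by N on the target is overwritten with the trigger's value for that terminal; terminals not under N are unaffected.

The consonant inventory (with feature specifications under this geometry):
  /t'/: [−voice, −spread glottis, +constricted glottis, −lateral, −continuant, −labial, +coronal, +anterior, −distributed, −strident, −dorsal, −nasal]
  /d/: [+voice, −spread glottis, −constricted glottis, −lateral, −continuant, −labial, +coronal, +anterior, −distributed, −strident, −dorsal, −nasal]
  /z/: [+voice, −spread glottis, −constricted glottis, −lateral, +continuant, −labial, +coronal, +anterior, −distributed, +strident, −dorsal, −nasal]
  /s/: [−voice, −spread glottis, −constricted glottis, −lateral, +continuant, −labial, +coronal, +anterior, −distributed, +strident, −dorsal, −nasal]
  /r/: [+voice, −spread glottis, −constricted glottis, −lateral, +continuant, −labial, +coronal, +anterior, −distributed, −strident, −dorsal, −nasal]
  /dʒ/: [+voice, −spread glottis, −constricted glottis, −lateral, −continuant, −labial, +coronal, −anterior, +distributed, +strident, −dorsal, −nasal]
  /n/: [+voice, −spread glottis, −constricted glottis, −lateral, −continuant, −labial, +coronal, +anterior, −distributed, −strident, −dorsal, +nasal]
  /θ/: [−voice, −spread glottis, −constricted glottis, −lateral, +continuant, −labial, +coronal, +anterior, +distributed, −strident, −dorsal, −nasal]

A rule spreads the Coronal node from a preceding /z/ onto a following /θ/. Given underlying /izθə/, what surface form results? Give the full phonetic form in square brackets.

The Coronal node dominates the terminals [coronal], [anterior], [distributed], [strident].
After delinking /θ/'s Coronal and linking /z/'s, the affected terminals become [+coronal], [+anterior], [−distributed], [+strident]; [voice], [spread glottis], [constricted glottis], … (outside Coronal) are retained from /θ/.
The resulting bundle matches /s/ in the inventory; substituting it for /θ/ gives [izsə].

[izsə]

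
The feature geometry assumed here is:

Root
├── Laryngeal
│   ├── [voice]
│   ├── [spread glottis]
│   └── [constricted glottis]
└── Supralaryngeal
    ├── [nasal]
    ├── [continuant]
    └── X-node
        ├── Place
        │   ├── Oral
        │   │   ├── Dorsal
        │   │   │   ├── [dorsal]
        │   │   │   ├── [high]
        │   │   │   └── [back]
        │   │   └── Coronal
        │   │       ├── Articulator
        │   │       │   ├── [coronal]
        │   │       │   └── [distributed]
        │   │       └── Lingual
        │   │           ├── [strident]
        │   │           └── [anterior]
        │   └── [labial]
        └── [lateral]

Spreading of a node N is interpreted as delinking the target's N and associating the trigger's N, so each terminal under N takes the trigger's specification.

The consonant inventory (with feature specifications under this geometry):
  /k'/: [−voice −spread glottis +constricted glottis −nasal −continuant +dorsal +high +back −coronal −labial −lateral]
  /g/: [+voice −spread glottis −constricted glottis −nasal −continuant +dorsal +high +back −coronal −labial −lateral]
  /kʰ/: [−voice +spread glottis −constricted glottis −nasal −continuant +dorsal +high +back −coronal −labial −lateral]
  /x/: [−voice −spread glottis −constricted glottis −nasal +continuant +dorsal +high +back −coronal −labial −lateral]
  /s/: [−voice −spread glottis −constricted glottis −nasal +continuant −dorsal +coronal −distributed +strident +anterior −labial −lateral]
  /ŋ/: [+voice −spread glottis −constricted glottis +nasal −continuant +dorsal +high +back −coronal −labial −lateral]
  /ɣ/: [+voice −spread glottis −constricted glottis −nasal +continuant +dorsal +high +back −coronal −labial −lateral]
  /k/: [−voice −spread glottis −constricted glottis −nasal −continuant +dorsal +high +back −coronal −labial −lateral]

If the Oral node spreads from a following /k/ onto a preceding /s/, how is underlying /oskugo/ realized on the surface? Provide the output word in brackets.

The Oral node dominates the terminals [dorsal], [high], [back], [coronal], [distributed], [strident], [anterior].
The target acquires /k/'s values for everything under Oral — [+dorsal], [+high], [+back], [−coronal] — while keeping its own [voice], [spread glottis], [constricted glottis], ….
Among the inventory, only /x/ has exactly this specification, giving the surface form [oxkugo].

[oxkugo]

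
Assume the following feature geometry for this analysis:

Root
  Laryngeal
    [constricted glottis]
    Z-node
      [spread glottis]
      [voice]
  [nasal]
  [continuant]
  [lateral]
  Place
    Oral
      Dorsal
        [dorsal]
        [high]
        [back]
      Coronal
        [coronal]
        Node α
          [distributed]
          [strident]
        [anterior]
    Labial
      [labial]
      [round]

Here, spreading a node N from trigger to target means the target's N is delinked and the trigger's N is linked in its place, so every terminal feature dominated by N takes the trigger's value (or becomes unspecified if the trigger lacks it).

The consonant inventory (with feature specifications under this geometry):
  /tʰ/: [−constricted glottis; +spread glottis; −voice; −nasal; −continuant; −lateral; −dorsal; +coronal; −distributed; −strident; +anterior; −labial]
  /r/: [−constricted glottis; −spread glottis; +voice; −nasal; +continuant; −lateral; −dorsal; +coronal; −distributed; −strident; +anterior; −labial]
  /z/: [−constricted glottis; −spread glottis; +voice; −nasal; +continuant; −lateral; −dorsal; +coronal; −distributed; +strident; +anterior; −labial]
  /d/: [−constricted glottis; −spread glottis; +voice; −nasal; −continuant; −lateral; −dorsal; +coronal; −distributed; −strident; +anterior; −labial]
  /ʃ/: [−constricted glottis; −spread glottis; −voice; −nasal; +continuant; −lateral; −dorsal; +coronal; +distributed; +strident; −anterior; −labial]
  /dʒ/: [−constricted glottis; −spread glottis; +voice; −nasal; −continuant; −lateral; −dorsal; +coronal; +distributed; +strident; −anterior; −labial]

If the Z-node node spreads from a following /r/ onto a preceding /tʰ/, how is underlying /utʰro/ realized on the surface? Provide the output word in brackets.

[udro]

The Z-node node dominates the terminals [spread glottis], [voice].
After delinking /tʰ/'s Z-node and linking /r/'s, the affected terminals become [−spread glottis], [+voice]; [constricted glottis], [nasal], [continuant], … (outside Z-node) are retained from /tʰ/.
This feature bundle is that of [d], so /utʰro/ surfaces as [udro].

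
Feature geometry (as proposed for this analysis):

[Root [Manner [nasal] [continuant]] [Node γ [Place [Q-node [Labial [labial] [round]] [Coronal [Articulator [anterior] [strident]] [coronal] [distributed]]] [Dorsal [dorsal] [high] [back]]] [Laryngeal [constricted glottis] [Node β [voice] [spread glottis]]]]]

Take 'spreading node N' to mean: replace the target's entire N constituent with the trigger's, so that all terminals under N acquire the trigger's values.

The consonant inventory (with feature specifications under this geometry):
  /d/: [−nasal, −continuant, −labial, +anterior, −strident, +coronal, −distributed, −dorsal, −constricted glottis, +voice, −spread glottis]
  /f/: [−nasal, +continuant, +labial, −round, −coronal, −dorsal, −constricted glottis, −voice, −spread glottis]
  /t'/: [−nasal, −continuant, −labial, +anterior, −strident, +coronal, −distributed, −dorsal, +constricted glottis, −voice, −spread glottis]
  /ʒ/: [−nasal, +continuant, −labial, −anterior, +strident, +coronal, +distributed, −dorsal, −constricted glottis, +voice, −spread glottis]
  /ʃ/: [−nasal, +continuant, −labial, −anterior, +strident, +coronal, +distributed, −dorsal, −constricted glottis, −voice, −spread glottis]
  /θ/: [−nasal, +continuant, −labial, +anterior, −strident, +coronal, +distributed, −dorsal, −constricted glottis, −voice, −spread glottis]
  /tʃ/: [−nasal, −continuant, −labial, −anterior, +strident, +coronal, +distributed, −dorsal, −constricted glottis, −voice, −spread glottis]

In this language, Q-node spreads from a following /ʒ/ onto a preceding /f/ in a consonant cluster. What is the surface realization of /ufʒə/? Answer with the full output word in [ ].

[uʃʒə]

Terminals under Q-node in this geometry: [labial], [round], [anterior], [strident], [coronal], [distributed].
After delinking /f/'s Q-node and linking /ʒ/'s, the affected terminals become [−labial], [−anterior], [+strident], [+coronal], [+distributed]; [nasal], [continuant], [dorsal], … (outside Q-node) are retained from /f/.
Among the inventory, only /ʃ/ has exactly this specification, giving the surface form [uʃʒə].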